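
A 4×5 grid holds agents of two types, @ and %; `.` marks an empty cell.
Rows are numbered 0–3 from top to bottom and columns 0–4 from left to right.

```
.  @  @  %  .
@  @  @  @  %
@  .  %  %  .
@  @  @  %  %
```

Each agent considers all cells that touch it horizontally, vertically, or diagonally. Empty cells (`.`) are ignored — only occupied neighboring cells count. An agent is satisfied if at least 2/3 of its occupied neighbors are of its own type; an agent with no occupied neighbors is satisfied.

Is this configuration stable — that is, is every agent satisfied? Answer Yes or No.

No

Row 0: (0,1)@ 4/4 satisfied · (0,2)@ 4/5 satisfied · (0,3)% 1/4 not
Row 1: (1,0)@ 3/3 satisfied · (1,1)@ 5/6 satisfied · (1,2)@ 4/7 not · (1,3)@ 2/6 not · (1,4)% 2/3 satisfied
Row 2: (2,0)@ 4/4 satisfied · (2,2)% 2/7 not · (2,3)% 4/7 not
Row 3: (3,0)@ 2/2 satisfied · (3,1)@ 3/4 satisfied · (3,2)@ 1/4 not · (3,3)% 3/4 satisfied · (3,4)% 2/2 satisfied
For instance (0,3) has only 1/4 same-type neighbors, below 2/3.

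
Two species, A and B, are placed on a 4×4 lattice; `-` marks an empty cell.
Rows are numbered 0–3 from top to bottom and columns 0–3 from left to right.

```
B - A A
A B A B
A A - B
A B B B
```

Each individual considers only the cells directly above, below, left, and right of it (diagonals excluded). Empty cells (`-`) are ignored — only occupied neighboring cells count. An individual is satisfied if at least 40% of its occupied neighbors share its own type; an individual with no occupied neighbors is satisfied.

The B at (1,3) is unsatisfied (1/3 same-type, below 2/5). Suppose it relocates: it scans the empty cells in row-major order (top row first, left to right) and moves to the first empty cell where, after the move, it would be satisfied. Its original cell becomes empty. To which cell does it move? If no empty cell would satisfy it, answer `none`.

Vacating (1,3). Empty cells in order:
  (0,1): 2/3 same-type → satisfied — stop here.

(0,1)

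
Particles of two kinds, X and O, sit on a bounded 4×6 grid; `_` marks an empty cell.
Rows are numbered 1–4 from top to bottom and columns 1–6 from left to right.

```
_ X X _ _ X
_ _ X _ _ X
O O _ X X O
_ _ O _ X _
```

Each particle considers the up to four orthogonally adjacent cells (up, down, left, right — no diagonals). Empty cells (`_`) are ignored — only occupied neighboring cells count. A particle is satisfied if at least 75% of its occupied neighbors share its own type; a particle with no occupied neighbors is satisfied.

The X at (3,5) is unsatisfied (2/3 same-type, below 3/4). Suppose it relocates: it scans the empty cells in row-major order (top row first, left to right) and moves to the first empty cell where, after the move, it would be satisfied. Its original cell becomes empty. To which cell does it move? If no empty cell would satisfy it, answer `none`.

(1,1)

Vacating (3,5). Empty cells in order:
  (1,1): 1/1 same-type → satisfied — stop here.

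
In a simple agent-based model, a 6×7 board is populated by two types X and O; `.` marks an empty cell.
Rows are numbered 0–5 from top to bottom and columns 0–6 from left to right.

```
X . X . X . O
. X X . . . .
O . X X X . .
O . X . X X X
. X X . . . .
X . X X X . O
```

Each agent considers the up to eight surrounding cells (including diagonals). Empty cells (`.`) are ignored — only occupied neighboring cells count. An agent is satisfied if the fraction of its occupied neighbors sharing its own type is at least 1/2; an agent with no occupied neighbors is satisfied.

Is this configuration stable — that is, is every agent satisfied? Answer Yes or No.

(0,0)X 1/1 ✓
(0,2)X 2/2 ✓
(0,4)X 0/0 ✓
(0,6)O 0/0 ✓
(1,1)X 4/5 ✓
(1,2)X 4/4 ✓
(2,0)O 1/2 ✓
(2,2)X 4/4 ✓
(2,3)X 5/5 ✓
(2,4)X 3/3 ✓
(3,0)O 1/2 ✓
(3,2)X 4/4 ✓
(3,4)X 3/3 ✓
(3,5)X 3/3 ✓
(3,6)X 1/1 ✓
(4,1)X 4/5 ✓
(4,2)X 4/4 ✓
(5,0)X 1/1 ✓
(5,2)X 3/3 ✓
(5,3)X 3/3 ✓
(5,4)X 1/1 ✓
(5,6)O 0/0 ✓
All meet the threshold, so the configuration is stable.

Yes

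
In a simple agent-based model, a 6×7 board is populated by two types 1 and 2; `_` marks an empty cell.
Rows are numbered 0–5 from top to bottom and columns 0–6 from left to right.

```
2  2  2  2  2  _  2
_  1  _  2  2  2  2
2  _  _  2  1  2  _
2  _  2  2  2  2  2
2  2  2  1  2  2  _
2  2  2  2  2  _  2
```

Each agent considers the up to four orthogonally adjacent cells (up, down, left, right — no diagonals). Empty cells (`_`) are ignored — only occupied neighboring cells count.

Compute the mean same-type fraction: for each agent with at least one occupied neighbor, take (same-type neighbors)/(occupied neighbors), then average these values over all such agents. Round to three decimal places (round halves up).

Row 0: (0,0)2 1/1 · (0,1)2 2/3 · (0,2)2 2/2 · (0,3)2 3/3 · (0,4)2 2/2 · (0,6)2 1/1
Row 1: (1,1)1 0/1 · (1,3)2 3/3 · (1,4)2 3/4 · (1,5)2 3/3 · (1,6)2 2/2
Row 2: (2,0)2 1/1 · (2,3)2 2/3 · (2,4)1 0/4 · (2,5)2 2/3
Row 3: (3,0)2 2/2 · (3,2)2 2/2 · (3,3)2 3/4 · (3,4)2 3/4 · (3,5)2 4/4 · (3,6)2 1/1
Row 4: (4,0)2 3/3 · (4,1)2 3/3 · (4,2)2 3/4 · (4,3)1 0/4 · (4,4)2 3/4 · (4,5)2 2/2
Row 5: (5,0)2 2/2 · (5,1)2 3/3 · (5,2)2 3/3 · (5,3)2 2/3 · (5,4)2 2/2 · (5,6)2 — no occupied neighbors
Sum over 32 agents: 1/1 + 2/3 + 2/2 + 3/3 + 2/2 + 1/1 + 0/1 + 3/3 + 3/4 + 3/3 + 2/2 + 1/1 + 2/3 + 0/4 + 2/3 + 2/2 + 2/2 + 3/4 + 3/4 + 4/4 + 1/1 + 3/3 + 3/3 + 3/4 + 0/4 + 3/4 + 2/2 + 2/2 + 3/3 + 3/3 + 2/3 + 2/2 = 317/12; mean = 317/12 ÷ 32 = 317/384 = 0.825520… → 0.826.

0.826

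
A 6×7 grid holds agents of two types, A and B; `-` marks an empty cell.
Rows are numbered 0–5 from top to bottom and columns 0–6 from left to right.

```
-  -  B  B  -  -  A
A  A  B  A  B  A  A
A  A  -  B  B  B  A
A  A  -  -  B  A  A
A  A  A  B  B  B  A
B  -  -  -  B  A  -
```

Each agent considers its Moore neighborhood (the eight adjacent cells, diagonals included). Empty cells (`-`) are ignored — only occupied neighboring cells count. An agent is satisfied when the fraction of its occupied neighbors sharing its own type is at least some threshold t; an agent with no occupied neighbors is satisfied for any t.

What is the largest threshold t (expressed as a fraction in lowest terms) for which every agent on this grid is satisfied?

0/1

Row 0: (0,2)B 2/4 · (0,3)B 3/4 · (0,6)A 2/2
Row 1: (1,0)A 3/3 · (1,1)A 3/5 · (1,2)B 3/6 · (1,3)A 0/6 · (1,4)B 4/6 · (1,5)A 3/6 · (1,6)A 3/4
Row 2: (2,0)A 5/5 · (2,1)A 5/6 · (2,3)B 4/5 · (2,4)B 4/7 · (2,5)B 3/8 · (2,6)A 4/5
Row 3: (3,0)A 5/5 · (3,1)A 6/6 · (3,4)B 6/7 · (3,5)A 3/8 · (3,6)A 3/5
Row 4: (4,0)A 3/4 · (4,1)A 4/5 · (4,2)A 2/3 · (4,3)B 3/4 · (4,4)B 4/6 · (4,5)B 3/7 · (4,6)A 3/4
Row 5: (5,0)B 0/2 · (5,4)B 3/4 · (5,5)A 1/4
The smallest same-type fraction is 0/6 at (1,3), which reduces to 0/1. Any threshold above that leaves this agent unsatisfied.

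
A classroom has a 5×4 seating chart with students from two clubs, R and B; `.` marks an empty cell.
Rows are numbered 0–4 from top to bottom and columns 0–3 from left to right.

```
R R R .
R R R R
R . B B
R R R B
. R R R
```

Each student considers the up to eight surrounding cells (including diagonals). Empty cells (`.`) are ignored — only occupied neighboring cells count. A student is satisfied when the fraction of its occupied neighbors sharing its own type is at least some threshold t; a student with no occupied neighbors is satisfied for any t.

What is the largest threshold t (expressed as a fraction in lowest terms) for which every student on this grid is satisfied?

2/7

Row 0: (0,0)R 3/3 · (0,1)R 5/5 · (0,2)R 4/4
Row 1: (1,0)R 4/4 · (1,1)R 6/7 · (1,2)R 4/6 · (1,3)R 2/4
Row 2: (2,0)R 4/4 · (2,2)B 2/7 · (2,3)B 2/5
Row 3: (3,0)R 3/3 · (3,1)R 5/6 · (3,2)R 4/7 · (3,3)B 2/5
Row 4: (4,1)R 4/4 · (4,2)R 4/5 · (4,3)R 2/3
The smallest same-type fraction is 2/7 at (2,2), which reduces to 2/7. Any threshold above that leaves this student unsatisfied.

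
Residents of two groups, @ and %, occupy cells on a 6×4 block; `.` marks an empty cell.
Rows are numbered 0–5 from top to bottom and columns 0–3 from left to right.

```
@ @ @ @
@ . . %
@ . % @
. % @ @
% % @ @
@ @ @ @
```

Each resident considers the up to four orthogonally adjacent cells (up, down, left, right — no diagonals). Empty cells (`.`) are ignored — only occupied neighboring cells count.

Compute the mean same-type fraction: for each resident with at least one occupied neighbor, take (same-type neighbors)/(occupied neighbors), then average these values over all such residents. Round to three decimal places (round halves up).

0.688

(0,0)@ 2/2
(0,1)@ 2/2
(0,2)@ 2/2
(0,3)@ 1/2
(1,0)@ 2/2
(1,3)% 0/2
(2,0)@ 1/1
(2,2)% 0/2
(2,3)@ 1/3
(3,1)% 1/2
(3,2)@ 2/4
(3,3)@ 3/3
(4,0)% 1/2
(4,1)% 2/4
(4,2)@ 3/4
(4,3)@ 3/3
(5,0)@ 1/2
(5,1)@ 2/3
(5,2)@ 3/3
(5,3)@ 2/2
Sum over 20 residents: 2/2 + 2/2 + 2/2 + 1/2 + 2/2 + 0/2 + 1/1 + 0/2 + 1/3 + 1/2 + 2/4 + 3/3 + 1/2 + 2/4 + 3/4 + 3/3 + 1/2 + 2/3 + 3/3 + 2/2 = 55/4; mean = 55/4 ÷ 20 = 11/16 = 0.6875 → 0.688.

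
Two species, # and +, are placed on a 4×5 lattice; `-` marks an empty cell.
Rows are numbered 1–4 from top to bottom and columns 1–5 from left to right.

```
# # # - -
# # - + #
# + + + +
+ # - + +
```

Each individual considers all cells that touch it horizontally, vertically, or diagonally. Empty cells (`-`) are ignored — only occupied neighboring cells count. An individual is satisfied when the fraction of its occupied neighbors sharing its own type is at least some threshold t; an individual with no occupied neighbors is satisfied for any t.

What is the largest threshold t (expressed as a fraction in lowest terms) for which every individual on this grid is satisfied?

0/1

Row 1: (1,1)# 3/3 · (1,2)# 4/4 · (1,3)# 2/3
Row 2: (2,1)# 4/5 · (2,2)# 5/7 · (2,4)+ 3/5 · (2,5)# 0/3
Row 3: (3,1)# 3/5 · (3,2)+ 2/6 · (3,3)+ 4/6 · (3,4)+ 5/6 · (3,5)+ 4/5
Row 4: (4,1)+ 1/3 · (4,2)# 1/4 · (4,4)+ 4/4 · (4,5)+ 3/3
The smallest same-type fraction is 0/3 at (2,5), which reduces to 0/1. Any threshold above that leaves this individual unsatisfied.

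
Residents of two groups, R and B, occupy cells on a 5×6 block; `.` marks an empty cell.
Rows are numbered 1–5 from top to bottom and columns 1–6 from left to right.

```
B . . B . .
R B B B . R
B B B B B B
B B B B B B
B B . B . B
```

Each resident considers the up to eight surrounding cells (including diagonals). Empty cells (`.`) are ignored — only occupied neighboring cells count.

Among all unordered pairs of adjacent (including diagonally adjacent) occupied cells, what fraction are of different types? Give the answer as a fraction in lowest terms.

2/19

Scan each occupied cell's neighbors to the right and below (and the two forward diagonals) so each pair is counted once.
Row 1: B(1,1)–R(2,1)≠ B(1,1)–B(2,2)= B(1,4)–B(2,4)= B(1,4)–B(2,3)=  → 1/4 unlike.
Row 2: R(2,1)–B(2,2)≠ R(2,1)–B(3,1)≠ R(2,1)–B(3,2)≠ B(2,2)–B(2,3)= B(2,2)–B(3,2)= B(2,2)–B(3,3)= B(2,2)–B(3,1)= B(2,3)–B(2,4)= B(2,3)–B(3,3)= B(2,3)–B(3,4)= B(2,3)–B(3,2)= B(2,4)–B(3,4)= B(2,4)–B(3,5)= B(2,4)–B(3,3)= R(2,6)–B(3,6)≠ R(2,6)–B(3,5)≠  → 5/16 unlike.
Row 3: B(3,1)–B(3,2)= B(3,1)–B(4,1)= B(3,1)–B(4,2)= B(3,2)–B(3,3)= B(3,2)–B(4,2)= B(3,2)–B(4,3)= B(3,2)–B(4,1)= B(3,3)–B(3,4)= B(3,3)–B(4,3)= B(3,3)–B(4,4)= B(3,3)–B(4,2)= B(3,4)–B(3,5)= B(3,4)–B(4,4)= B(3,4)–B(4,5)= B(3,4)–B(4,3)= B(3,5)–B(3,6)= B(3,5)–B(4,5)= B(3,5)–B(4,6)= B(3,5)–B(4,4)= B(3,6)–B(4,6)= B(3,6)–B(4,5)=  → 0/21 unlike.
Row 4: B(4,1)–B(4,2)= B(4,1)–B(5,1)= B(4,1)–B(5,2)= B(4,2)–B(4,3)= B(4,2)–B(5,2)= B(4,2)–B(5,1)= B(4,3)–B(4,4)= B(4,3)–B(5,4)= B(4,3)–B(5,2)= B(4,4)–B(4,5)= B(4,4)–B(5,4)= B(4,5)–B(4,6)= B(4,5)–B(5,6)= B(4,5)–B(5,4)= B(4,6)–B(5,6)=  → 0/15 unlike.
Row 5: B(5,1)–B(5,2)=  → 0/1 unlike.
Total adjacent occupied pairs: 57; unlike-type pairs: 6.
6/57 reduces to 2/19.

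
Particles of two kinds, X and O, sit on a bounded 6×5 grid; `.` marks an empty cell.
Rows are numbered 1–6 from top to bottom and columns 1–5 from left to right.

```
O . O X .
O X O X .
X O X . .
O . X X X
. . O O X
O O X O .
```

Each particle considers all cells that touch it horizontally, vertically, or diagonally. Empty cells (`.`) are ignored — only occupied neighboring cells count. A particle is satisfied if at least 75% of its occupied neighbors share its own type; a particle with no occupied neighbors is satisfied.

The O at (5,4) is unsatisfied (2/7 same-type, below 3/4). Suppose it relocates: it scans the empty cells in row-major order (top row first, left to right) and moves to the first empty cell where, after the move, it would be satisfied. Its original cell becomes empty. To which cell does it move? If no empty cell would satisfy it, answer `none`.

(1,2)

Vacating (5,4). Empty cells in order:
  (1,2): 4/5 same-type → satisfied — stop here.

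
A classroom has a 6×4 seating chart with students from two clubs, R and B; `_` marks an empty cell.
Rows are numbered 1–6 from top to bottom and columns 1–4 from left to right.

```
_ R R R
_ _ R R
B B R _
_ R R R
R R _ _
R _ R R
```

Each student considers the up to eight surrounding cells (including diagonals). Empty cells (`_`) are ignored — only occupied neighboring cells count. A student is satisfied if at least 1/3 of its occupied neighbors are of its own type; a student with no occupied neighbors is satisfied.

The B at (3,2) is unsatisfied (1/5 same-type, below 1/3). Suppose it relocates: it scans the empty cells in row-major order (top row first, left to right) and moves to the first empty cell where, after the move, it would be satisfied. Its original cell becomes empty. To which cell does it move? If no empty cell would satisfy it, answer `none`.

Vacating (3,2). Empty cells in order:
  (1,1): 0/1 same-type → still unsatisfied.
  (2,1): 1/2 same-type → satisfied — stop here.

(2,1)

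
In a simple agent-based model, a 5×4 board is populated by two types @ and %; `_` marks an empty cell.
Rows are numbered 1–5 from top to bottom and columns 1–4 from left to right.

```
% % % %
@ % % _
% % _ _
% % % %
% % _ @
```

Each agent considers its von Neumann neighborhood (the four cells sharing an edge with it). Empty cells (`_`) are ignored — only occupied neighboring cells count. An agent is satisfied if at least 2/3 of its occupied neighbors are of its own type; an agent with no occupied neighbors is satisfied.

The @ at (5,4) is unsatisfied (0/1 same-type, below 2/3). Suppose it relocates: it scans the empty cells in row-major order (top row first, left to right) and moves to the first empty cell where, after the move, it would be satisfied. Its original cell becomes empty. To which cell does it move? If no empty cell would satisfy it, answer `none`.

Vacating (5,4). Empty cells in order:
  (2,4): 0/2 same-type → still unsatisfied.
  (3,3): 0/3 same-type → still unsatisfied.
  (3,4): 0/1 same-type → still unsatisfied.
  (5,3): 0/2 same-type → still unsatisfied.

none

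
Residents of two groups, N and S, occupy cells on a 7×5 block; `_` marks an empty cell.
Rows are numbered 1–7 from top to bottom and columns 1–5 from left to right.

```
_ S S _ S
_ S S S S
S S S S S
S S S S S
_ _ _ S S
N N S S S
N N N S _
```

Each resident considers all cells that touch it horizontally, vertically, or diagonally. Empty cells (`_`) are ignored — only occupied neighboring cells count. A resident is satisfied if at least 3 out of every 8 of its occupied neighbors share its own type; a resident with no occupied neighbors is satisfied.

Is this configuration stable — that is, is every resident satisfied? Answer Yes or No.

Yes

(1,2)S 3/3 ✓
(1,3)S 4/4 ✓
(1,5)S 2/2 ✓
(2,2)S 6/6 ✓
(2,3)S 7/7 ✓
(2,4)S 7/7 ✓
(2,5)S 4/4 ✓
(3,1)S 4/4 ✓
(3,2)S 7/7 ✓
(3,3)S 8/8 ✓
(3,4)S 8/8 ✓
(3,5)S 5/5 ✓
(4,1)S 3/3 ✓
(4,2)S 5/5 ✓
(4,3)S 6/6 ✓
(4,4)S 7/7 ✓
(4,5)S 5/5 ✓
(5,4)S 7/7 ✓
(5,5)S 5/5 ✓
(6,1)N 3/3 ✓
(6,2)N 4/5 ✓
(6,3)S 3/6 ✓
(6,4)S 5/6 ✓
(6,5)S 4/4 ✓
(7,1)N 3/3 ✓
(7,2)N 4/5 ✓
(7,3)N 2/5 ✓
(7,4)S 3/4 ✓
All meet the threshold, so the configuration is stable.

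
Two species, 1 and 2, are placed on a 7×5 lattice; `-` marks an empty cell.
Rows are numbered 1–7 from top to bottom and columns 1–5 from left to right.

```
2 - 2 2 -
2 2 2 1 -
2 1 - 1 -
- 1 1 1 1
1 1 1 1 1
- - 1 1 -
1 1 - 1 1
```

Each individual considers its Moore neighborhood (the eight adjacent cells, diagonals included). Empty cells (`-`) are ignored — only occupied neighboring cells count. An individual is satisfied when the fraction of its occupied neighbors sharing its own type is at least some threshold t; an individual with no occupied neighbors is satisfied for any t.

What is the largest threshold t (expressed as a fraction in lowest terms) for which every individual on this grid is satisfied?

(1,1)2 2/2
(1,3)2 3/4
(1,4)2 2/3
(2,1)2 3/4
(2,2)2 5/6
(2,3)2 3/6
(2,4)1 1/4
(3,1)2 2/4
(3,2)1 2/6
(3,4)1 4/5
(4,2)1 5/6
(4,3)1 7/7
(4,4)1 6/6
(4,5)1 4/4
(5,1)1 2/2
(5,2)1 5/5
(5,3)1 7/7
(5,4)1 7/7
(5,5)1 4/4
(6,3)1 6/6
(6,4)1 6/6
(7,1)1 1/1
(7,2)1 2/2
(7,4)1 3/3
(7,5)1 2/2
The smallest same-type fraction is 1/4 at (2,4), which reduces to 1/4. Any threshold above that leaves this individual unsatisfied.

1/4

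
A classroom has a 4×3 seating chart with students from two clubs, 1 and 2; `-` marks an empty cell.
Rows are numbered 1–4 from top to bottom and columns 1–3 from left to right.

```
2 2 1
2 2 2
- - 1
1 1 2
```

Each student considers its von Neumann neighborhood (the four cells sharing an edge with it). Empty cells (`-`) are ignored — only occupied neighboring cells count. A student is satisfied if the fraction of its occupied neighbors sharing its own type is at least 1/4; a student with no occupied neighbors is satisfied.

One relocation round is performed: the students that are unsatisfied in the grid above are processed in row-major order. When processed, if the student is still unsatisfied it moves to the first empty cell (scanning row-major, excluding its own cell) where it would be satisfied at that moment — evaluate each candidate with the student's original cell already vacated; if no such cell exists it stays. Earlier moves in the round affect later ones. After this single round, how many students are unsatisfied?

0

Initially unsatisfied (in order): (1,3), (3,3), (4,3).
  (1,3) → (3,1).
  (3,3) → (3,2).
  (4,3) → (1,3).
Resulting grid:
2 2 2
2 2 2
1 1 -
1 1 -
All satisfied now.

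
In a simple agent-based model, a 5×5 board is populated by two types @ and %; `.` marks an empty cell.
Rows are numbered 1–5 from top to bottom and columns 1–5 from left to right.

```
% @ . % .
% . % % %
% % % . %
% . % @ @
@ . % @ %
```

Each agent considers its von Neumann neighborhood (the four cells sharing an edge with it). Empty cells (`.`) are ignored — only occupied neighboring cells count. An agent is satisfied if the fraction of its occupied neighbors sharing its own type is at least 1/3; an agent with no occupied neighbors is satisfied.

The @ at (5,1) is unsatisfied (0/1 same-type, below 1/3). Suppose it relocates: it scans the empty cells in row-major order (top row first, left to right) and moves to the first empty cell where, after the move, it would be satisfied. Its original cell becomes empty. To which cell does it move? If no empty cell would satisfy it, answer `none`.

Vacating (5,1). Empty cells in order:
  (1,3): 1/3 same-type → satisfied — stop here.

(1,3)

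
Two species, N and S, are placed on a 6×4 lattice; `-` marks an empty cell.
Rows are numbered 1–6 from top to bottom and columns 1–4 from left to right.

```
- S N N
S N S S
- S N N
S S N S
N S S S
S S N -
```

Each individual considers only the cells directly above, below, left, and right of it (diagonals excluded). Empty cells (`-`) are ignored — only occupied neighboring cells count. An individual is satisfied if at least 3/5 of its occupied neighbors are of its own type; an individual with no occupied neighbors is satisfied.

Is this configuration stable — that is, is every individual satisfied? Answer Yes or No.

No

Row 1: (1,2)S 0/2 unhappy · (1,3)N 1/3 unhappy · (1,4)N 1/2 unhappy
Row 2: (2,1)S 0/1 unhappy · (2,2)N 0/4 unhappy · (2,3)S 1/4 unhappy · (2,4)S 1/3 unhappy
Row 3: (3,2)S 1/3 unhappy · (3,3)N 2/4 unhappy · (3,4)N 1/3 unhappy
Row 4: (4,1)S 1/2 unhappy · (4,2)S 3/4 ok · (4,3)N 1/4 unhappy · (4,4)S 1/3 unhappy
Row 5: (5,1)N 0/3 unhappy · (5,2)S 3/4 ok · (5,3)S 2/4 unhappy · (5,4)S 2/2 ok
Row 6: (6,1)S 1/2 unhappy · (6,2)S 2/3 ok · (6,3)N 0/2 unhappy
For instance (1,2) has only 0/2 same-type neighbors, below 3/5.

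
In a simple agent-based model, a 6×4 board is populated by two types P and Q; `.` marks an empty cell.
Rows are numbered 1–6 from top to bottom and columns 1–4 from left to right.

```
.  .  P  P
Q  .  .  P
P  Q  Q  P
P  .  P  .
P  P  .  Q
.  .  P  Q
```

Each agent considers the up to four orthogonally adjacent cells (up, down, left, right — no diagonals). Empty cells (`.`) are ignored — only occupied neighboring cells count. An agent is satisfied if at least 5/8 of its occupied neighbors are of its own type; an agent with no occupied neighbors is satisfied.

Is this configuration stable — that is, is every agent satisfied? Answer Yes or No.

No

(1,3)P 1/1 ✓
(1,4)P 2/2 ✓
(2,1)Q 0/1 ✗
(2,4)P 2/2 ✓
(3,1)P 1/3 ✗
(3,2)Q 1/2 ✗
(3,3)Q 1/3 ✗
(3,4)P 1/2 ✗
(4,1)P 2/2 ✓
(4,3)P 0/1 ✗
(5,1)P 2/2 ✓
(5,2)P 1/1 ✓
(5,4)Q 1/1 ✓
(6,3)P 0/1 ✗
(6,4)Q 1/2 ✗
For instance (2,1) has only 0/1 same-type neighbors, below 5/8.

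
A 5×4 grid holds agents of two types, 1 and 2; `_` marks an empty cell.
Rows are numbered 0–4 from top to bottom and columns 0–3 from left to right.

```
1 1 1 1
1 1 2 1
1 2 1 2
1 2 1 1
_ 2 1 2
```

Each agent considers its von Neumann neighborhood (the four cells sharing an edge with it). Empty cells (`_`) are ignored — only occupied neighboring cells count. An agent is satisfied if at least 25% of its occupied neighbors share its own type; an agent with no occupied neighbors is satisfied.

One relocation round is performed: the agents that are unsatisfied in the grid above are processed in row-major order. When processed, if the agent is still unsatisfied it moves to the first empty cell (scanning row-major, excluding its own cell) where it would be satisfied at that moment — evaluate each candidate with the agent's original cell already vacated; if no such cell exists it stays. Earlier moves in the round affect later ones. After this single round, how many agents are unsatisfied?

Initially unsatisfied (in order): (1,2), (2,3), (4,3).
  (1,2) → (4,0).
  (2,3): no empty cell satisfies it; stays.
  (4,3): no empty cell satisfies it; stays.
Resulting grid:
1 1 1 1
1 1 _ 1
1 2 1 2
1 2 1 1
2 2 1 2
Unsatisfied now: (2,3), (4,3).

2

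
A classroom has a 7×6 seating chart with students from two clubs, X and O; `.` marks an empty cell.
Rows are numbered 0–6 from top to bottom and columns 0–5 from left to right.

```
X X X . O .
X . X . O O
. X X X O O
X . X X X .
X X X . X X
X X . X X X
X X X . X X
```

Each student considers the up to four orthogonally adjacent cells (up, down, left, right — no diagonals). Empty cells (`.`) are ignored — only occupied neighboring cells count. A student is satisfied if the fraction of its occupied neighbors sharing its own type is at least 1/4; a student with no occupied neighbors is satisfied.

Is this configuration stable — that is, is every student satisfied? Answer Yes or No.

Row 0: (0,0)X 2/2 ok · (0,1)X 2/2 ok · (0,2)X 2/2 ok · (0,4)O 1/1 ok
Row 1: (1,0)X 1/1 ok · (1,2)X 2/2 ok · (1,4)O 3/3 ok · (1,5)O 2/2 ok
Row 2: (2,1)X 1/1 ok · (2,2)X 4/4 ok · (2,3)X 2/3 ok · (2,4)O 2/4 ok · (2,5)O 2/2 ok
Row 3: (3,0)X 1/1 ok · (3,2)X 3/3 ok · (3,3)X 3/3 ok · (3,4)X 2/3 ok
Row 4: (4,0)X 3/3 ok · (4,1)X 3/3 ok · (4,2)X 2/2 ok · (4,4)X 3/3 ok · (4,5)X 2/2 ok
Row 5: (5,0)X 3/3 ok · (5,1)X 3/3 ok · (5,3)X 1/1 ok · (5,4)X 4/4 ok · (5,5)X 3/3 ok
Row 6: (6,0)X 2/2 ok · (6,1)X 3/3 ok · (6,2)X 1/1 ok · (6,4)X 2/2 ok · (6,5)X 2/2 ok
All meet the threshold, so the configuration is stable.

Yes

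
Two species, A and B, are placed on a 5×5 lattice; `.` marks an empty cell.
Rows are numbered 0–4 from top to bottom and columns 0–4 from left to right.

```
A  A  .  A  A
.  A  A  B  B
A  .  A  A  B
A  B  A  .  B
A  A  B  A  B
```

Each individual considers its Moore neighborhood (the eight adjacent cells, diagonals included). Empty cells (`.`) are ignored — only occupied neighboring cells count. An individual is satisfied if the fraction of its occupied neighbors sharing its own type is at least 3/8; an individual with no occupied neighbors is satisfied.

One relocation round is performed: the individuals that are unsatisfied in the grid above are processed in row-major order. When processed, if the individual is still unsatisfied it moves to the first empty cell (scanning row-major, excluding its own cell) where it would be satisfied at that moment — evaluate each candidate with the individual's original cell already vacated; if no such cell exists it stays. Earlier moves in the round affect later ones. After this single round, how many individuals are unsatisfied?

0

Initially unsatisfied (in order): (0,4), (1,3), (3,1), (4,2), (4,3).
  (0,4) → (0,2).
  (1,3) → (0,4).
  (3,1) → (1,3).
  (4,2) → (3,3).
  (4,3) → (1,0).
Resulting grid:
A A A A B
A A A B B
A . A A B
A . A B B
A A . . B
All satisfied now.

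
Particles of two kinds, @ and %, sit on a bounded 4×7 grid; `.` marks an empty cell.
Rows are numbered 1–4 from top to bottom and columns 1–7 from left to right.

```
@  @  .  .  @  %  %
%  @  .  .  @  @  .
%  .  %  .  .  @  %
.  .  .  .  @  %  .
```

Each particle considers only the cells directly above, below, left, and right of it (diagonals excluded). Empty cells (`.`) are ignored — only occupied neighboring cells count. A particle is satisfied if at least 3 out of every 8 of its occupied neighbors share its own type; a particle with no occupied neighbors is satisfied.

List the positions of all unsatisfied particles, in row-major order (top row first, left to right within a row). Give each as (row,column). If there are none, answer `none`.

Row 1: (1,1)@ 1/2 ok · (1,2)@ 2/2 ok · (1,5)@ 1/2 ok · (1,6)% 1/3 unhappy · (1,7)% 1/1 ok
Row 2: (2,1)% 1/3 unhappy · (2,2)@ 1/2 ok · (2,5)@ 2/2 ok · (2,6)@ 2/3 ok
Row 3: (3,1)% 1/1 ok · (3,3)% 0/0 ok · (3,6)@ 1/3 unhappy · (3,7)% 0/1 unhappy
Row 4: (4,5)@ 0/1 unhappy · (4,6)% 0/2 unhappy

(1,6), (2,1), (3,6), (3,7), (4,5), (4,6)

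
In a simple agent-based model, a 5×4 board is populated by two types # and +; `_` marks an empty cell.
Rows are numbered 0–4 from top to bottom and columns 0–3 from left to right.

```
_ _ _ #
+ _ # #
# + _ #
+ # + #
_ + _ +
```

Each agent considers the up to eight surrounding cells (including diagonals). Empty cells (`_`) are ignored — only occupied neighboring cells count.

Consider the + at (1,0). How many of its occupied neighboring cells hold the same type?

1

Occupied neighbors of (1,0): (2,0)=#, (2,1)=+.
Same type (+): 1 of 2.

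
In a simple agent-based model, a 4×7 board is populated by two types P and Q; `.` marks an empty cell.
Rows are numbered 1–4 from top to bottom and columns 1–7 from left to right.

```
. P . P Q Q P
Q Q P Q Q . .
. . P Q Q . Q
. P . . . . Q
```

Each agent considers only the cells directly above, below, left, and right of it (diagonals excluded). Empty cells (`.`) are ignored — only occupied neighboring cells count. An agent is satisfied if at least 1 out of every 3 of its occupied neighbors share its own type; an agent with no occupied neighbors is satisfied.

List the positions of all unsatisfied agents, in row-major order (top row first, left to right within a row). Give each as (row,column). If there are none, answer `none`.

(1,2)P 0/1 unhappy
(1,4)P 0/2 unhappy
(1,5)Q 2/3 ok
(1,6)Q 1/2 ok
(1,7)P 0/1 unhappy
(2,1)Q 1/1 ok
(2,2)Q 1/3 ok
(2,3)P 1/3 ok
(2,4)Q 2/4 ok
(2,5)Q 3/3 ok
(3,3)P 1/2 ok
(3,4)Q 2/3 ok
(3,5)Q 2/2 ok
(3,7)Q 1/1 ok
(4,2)P 0/0 ok
(4,7)Q 1/1 ok

(1,2), (1,4), (1,7)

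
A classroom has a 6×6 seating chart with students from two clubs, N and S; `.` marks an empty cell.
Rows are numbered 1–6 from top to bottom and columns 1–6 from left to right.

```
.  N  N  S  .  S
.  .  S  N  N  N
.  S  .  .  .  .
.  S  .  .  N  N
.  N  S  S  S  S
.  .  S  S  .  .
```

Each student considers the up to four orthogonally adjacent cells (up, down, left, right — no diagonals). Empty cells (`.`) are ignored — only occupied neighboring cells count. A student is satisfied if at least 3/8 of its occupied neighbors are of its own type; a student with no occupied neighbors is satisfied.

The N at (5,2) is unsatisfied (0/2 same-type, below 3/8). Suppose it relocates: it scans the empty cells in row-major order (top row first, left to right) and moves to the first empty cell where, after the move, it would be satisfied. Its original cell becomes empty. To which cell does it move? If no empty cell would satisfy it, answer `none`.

Vacating (5,2). Empty cells in order:
  (1,1): 1/1 same-type → satisfied — stop here.

(1,1)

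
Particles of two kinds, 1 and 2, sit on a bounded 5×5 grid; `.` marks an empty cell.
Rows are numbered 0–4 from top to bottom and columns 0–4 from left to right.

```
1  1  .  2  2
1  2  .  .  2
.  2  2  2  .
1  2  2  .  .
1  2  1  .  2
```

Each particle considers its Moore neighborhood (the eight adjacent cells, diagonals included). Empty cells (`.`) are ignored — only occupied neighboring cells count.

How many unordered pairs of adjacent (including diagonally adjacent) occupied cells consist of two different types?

12

Scan each occupied cell's neighbors to the right and below (and the two forward diagonals) so each pair is counted once.
From row 0: 2 unlike of 8 pairs (running 2/8).
From row 1: 2 unlike of 5 pairs (running 4/13).
From row 2: 1 unlike of 8 pairs (running 5/21).
From row 3: 5 unlike of 9 pairs (running 10/30).
From row 4: 2 unlike of 2 pairs (running 12/32).
Total adjacent occupied pairs: 32; unlike-type pairs: 12.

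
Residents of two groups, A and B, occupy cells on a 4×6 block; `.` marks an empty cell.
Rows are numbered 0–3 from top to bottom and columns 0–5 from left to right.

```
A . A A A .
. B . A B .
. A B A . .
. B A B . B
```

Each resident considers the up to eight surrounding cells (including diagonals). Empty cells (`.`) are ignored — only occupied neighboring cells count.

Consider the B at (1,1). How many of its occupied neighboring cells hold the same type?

Occupied neighbors of (1,1): (0,0)=A, (0,2)=A, (2,1)=A, (2,2)=B.
Same type (B): 1 of 4.

1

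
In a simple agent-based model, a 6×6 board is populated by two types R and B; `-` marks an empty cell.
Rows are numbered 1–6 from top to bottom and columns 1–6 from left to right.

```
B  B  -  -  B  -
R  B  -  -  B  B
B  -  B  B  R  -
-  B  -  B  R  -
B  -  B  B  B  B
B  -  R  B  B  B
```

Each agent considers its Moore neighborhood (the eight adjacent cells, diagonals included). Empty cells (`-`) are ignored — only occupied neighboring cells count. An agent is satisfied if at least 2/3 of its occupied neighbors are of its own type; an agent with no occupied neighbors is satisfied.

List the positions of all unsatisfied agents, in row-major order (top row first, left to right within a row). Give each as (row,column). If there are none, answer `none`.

(1,1)B 2/3 ✓
(1,2)B 2/3 ✓
(1,5)B 2/2 ✓
(2,1)R 0/4 ✗
(2,2)B 4/5 ✓
(2,5)B 3/4 ✓
(2,6)B 2/3 ✓
(3,1)B 2/3 ✓
(3,3)B 4/4 ✓
(3,4)B 3/5 ✗
(3,5)R 1/5 ✗
(4,2)B 4/4 ✓
(4,4)B 5/7 ✓
(4,5)R 1/6 ✗
(5,1)B 2/2 ✓
(5,3)B 4/5 ✓
(5,4)B 5/7 ✓
(5,5)B 6/7 ✓
(5,6)B 3/4 ✓
(6,1)B 1/1 ✓
(6,3)R 0/3 ✗
(6,4)B 4/5 ✓
(6,5)B 5/5 ✓
(6,6)B 3/3 ✓

(2,1), (3,4), (3,5), (4,5), (6,3)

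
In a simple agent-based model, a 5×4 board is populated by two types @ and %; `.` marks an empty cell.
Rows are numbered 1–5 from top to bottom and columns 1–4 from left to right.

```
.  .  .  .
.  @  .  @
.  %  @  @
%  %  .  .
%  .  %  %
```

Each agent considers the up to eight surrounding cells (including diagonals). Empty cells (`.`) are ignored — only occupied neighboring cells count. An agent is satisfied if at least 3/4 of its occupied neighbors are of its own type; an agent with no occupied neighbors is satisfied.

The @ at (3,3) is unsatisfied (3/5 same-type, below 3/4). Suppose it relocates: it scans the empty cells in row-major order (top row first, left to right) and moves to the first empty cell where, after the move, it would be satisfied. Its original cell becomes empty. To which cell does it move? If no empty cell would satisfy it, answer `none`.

Vacating (3,3). Empty cells in order:
  (1,1): 1/1 same-type → satisfied — stop here.

(1,1)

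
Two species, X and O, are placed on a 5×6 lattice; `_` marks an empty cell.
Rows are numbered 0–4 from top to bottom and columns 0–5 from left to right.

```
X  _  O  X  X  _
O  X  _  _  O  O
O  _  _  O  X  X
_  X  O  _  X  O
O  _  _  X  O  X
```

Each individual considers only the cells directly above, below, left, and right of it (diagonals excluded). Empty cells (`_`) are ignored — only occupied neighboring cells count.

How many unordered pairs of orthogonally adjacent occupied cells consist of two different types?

Scan each occupied cell's neighbors to the right and below so each pair is counted once.
Row 0: X(0,0)–O(1,0)≠ O(0,2)–X(0,3)≠ X(0,3)–X(0,4)= X(0,4)–O(1,4)≠  → 3/4 unlike.
Row 1: O(1,0)–X(1,1)≠ O(1,0)–O(2,0)= O(1,4)–O(1,5)= O(1,4)–X(2,4)≠ O(1,5)–X(2,5)≠  → 3/5 unlike.
Row 2: O(2,3)–X(2,4)≠ X(2,4)–X(2,5)= X(2,4)–X(3,4)= X(2,5)–O(3,5)≠  → 2/4 unlike.
Row 3: X(3,1)–O(3,2)≠ X(3,4)–O(3,5)≠ X(3,4)–O(4,4)≠ O(3,5)–X(4,5)≠  → 4/4 unlike.
Row 4: X(4,3)–O(4,4)≠ O(4,4)–X(4,5)≠  → 2/2 unlike.
Total adjacent occupied pairs: 19; unlike-type pairs: 14.

14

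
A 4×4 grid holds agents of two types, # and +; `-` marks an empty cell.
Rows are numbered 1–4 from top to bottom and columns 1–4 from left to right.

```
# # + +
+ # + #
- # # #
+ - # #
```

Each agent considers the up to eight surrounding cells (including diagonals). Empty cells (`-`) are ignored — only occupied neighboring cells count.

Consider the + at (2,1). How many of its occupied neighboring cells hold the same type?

Occupied neighbors of (2,1): (1,1)=#, (1,2)=#, (2,2)=#, (3,2)=#.
Same type (+): 0 of 4.

0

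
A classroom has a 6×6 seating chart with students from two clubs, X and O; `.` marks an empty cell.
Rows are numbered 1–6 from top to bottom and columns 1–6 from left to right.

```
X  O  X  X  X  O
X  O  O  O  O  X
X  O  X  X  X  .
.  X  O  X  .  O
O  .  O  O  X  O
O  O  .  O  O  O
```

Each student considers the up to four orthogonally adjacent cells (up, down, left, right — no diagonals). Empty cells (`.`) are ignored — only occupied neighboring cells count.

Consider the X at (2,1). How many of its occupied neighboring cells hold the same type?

Occupied neighbors of (2,1): (1,1)=X, (3,1)=X, (2,2)=O.
Same type (X): 2 of 3.

2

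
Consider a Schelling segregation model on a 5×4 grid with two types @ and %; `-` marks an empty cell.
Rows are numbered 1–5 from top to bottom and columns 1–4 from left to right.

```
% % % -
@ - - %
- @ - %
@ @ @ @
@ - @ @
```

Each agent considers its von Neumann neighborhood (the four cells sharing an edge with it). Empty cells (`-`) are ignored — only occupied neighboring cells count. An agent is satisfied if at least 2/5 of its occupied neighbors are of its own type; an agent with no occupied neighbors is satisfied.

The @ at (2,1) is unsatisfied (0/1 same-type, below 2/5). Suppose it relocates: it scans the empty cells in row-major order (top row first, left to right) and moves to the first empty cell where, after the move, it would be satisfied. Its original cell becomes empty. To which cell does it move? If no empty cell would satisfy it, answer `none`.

Vacating (2,1). Empty cells in order:
  (1,4): 0/2 same-type → still unsatisfied.
  (2,2): 1/2 same-type → satisfied — stop here.

(2,2)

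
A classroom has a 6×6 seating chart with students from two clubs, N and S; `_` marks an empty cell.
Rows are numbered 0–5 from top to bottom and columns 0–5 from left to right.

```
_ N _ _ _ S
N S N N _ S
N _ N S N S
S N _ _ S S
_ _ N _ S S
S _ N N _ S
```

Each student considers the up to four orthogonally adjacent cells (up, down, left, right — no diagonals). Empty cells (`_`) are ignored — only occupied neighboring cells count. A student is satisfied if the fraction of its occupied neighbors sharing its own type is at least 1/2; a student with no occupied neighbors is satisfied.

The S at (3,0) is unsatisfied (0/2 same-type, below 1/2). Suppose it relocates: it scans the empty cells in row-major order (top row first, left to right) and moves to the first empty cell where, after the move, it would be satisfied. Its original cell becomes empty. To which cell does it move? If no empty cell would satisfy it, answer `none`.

Vacating (3,0). Empty cells in order:
  (0,0): 0/2 same-type → still unsatisfied.
  (0,2): 0/2 same-type → still unsatisfied.
  (0,3): 0/1 same-type → still unsatisfied.
  (0,4): 1/1 same-type → satisfied — stop here.

(0,4)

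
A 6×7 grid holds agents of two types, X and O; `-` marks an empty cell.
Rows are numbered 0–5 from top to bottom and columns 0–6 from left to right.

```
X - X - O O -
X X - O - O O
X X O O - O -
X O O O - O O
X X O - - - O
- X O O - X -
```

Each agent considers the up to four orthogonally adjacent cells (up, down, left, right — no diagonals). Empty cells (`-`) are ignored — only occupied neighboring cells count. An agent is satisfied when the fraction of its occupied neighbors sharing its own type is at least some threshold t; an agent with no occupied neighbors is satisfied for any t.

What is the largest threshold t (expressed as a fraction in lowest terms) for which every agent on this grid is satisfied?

(0,0)X 1/1
(0,2)X — no occupied neighbors
(0,4)O 1/1
(0,5)O 2/2
(1,0)X 3/3
(1,1)X 2/2
(1,3)O 1/1
(1,5)O 3/3
(1,6)O 1/1
(2,0)X 3/3
(2,1)X 2/4
(2,2)O 2/3
(2,3)O 3/3
(2,5)O 2/2
(3,0)X 2/3
(3,1)O 1/4
(3,2)O 4/4
(3,3)O 2/2
(3,5)O 2/2
(3,6)O 2/2
(4,0)X 2/2
(4,1)X 2/4
(4,2)O 2/3
(4,6)O 1/1
(5,1)X 1/2
(5,2)O 2/3
(5,3)O 1/1
(5,5)X — no occupied neighbors
The smallest same-type fraction is 1/4 at (3,1), which reduces to 1/4. Any threshold above that leaves this agent unsatisfied.

1/4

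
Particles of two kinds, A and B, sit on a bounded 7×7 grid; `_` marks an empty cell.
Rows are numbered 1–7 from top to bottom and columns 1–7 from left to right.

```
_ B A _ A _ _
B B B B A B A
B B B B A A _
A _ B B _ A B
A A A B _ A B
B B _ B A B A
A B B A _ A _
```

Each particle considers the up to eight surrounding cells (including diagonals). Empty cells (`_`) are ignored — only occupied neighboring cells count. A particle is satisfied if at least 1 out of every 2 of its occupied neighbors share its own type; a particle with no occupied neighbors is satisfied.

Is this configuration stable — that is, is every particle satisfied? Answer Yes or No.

Row 1: (1,2)B 3/4 satisfied · (1,3)A 0/4 not · (1,5)A 1/3 not
Row 2: (2,1)B 4/4 satisfied · (2,2)B 6/7 satisfied · (2,3)B 6/7 satisfied · (2,4)B 3/7 not · (2,5)A 3/6 satisfied · (2,6)B 0/5 not · (2,7)A 1/2 satisfied
Row 3: (3,1)B 3/4 satisfied · (3,2)B 6/7 satisfied · (3,3)B 7/7 satisfied · (3,4)B 5/7 satisfied · (3,5)A 3/7 not · (3,6)A 4/6 satisfied
Row 4: (4,1)A 2/4 satisfied · (4,3)B 5/7 satisfied · (4,4)B 4/6 satisfied · (4,6)A 3/5 satisfied · (4,7)B 1/4 not
Row 5: (5,1)A 2/4 satisfied · (5,2)A 3/6 satisfied · (5,3)A 1/6 not · (5,4)B 3/5 satisfied · (5,6)A 3/6 satisfied · (5,7)B 2/5 not
Row 6: (6,1)B 2/5 not · (6,2)B 3/7 not · (6,4)B 2/5 not · (6,5)A 3/6 satisfied · (6,6)B 1/5 not · (6,7)A 2/4 satisfied
Row 7: (7,1)A 0/3 not · (7,2)B 3/4 satisfied · (7,3)B 3/4 satisfied · (7,4)A 1/3 not · (7,6)A 2/3 satisfied
For instance (1,3) has only 0/4 same-type neighbors, below 1/2.

No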